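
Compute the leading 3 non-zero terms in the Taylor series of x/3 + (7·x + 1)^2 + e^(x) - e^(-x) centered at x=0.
49·x^2 + 49·x/3 + 1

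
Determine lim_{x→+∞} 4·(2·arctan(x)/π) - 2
Evaluate the dominant behaviour as x → +∞; each term tends to a finite value or vanishes.
Limit = 2.

Final answer: 2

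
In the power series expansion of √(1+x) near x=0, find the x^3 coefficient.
Expand to order 3: √(1+x) = x^3/16 - x^2/8 + x/2 + 1 + O(x^4).
The coefficient of x^3 is 1/16.

Final answer: 1/16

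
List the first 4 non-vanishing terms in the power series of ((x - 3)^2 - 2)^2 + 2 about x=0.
-12·x^3 + 50·x^2 - 84·x + 51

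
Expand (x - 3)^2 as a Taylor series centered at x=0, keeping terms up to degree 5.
x^2 - 6·x + 9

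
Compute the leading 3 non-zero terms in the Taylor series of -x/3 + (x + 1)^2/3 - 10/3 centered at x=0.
x^2/3 + x/3 - 3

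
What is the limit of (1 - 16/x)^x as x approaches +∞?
As x → +∞: this is the defining limit (1 - 16/x)^x → e^(-16).
Limit = e^(-16).

Final answer: e^(-16)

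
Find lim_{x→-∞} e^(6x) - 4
Evaluate the dominant behaviour as x → -∞; each term tends to a finite value or vanishes.
Limit = -4.

Final answer: -4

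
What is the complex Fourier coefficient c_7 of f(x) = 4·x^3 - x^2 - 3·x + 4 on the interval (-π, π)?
Compute the real Fourier coefficients first: a_7 = 4/49, b_7 = -342/343 + 8·π^2/7.
Then c_7 = (a_7 − i·b_7)/2 = 2/49 - 4·i·π^2/7 + 171·i/343.

Final answer: 2/49 - 4·i·π^2/7 + 171·i/343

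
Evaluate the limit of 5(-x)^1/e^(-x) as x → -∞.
This is an ∞/∞ indeterminate form as x → -∞.
Compare growth rates of the dominant terms (exponentials ≫ polynomials ≫ logarithms), or apply L'Hôpital's rule; the quotient → 0.
Limit = 0.

Final answer: 0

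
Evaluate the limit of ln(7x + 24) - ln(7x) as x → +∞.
This is an ∞ − ∞ indeterminate form.
Combine the logarithms: ln(7x+24) − ln(7x) = ln((7x+24)/(7x)) = ln(1 + 24/(7x)) → ln(1) = 0.
Limit = 0.

Final answer: 0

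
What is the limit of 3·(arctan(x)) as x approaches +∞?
Evaluate the dominant behaviour as x → +∞; each term tends to a finite value or vanishes.
Limit = 3·π/2.

Final answer: 3·π/2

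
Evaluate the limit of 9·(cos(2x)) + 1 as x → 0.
Direct substitution at x = 0 gives 10.

Final answer: 10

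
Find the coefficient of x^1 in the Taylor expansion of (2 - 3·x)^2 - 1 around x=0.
Expand to order 1: (2 - 3·x)^2 - 1 = 3 - 12·x + O(x^2).
The coefficient of x^1 is -12.

Final answer: -12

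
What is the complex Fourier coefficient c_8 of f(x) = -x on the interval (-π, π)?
Compute the real Fourier coefficients first: a_8 = 0, b_8 = 1/4.
Then c_8 = (a_8 − i·b_8)/2 = -i/8.

Final answer: -i/8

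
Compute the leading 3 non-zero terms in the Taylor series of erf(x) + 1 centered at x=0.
-2·x^3/(3·√(π)) + 2·x/√(π) + 1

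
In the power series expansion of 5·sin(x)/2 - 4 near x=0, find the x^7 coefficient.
Expand to order 7: 5·sin(x)/2 - 4 = -x^7/2016 + x^5/48 - 5·x^3/12 + 5·x/2 - 4 + O(x^8).
The coefficient of x^7 is -1/2016.

Final answer: -1/2016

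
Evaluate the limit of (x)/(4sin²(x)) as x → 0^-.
Both numerator and denominator → 0 as x → 0^-; this is a 0/0 indeterminate form.
Expand each to leading order near x = 0: numerator ~ x, denominator ~ 4·x^2.
The limit of the ratio is -∞.

Final answer: -∞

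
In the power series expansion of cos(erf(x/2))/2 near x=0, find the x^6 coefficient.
Expand to order 6: cos(erf(x/2))/2 = x^6·(-7/(1440·π) - 1/(144·π^2) - 1/(1440·π^3)) + x^4·(1/(48·π^2) + 1/(24·π)) - x^2/(4·π) + 1/2 + O(x^7).
The coefficient of x^6 is -7/(1440·π) - 1/(144·π^2) - 1/(1440·π^3).

Final answer: -7/(1440·π) - 1/(144·π^2) - 1/(1440·π^3)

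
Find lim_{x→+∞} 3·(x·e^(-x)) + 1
Evaluate the dominant behaviour as x → +∞; each term tends to a finite value or vanishes.
Limit = 1.

Final answer: 1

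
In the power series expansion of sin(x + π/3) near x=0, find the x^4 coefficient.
Expand to order 4: sin(x + π/3) = √(3)·x^4/48 - x^3/12 - √(3)·x^2/4 + x/2 + √(3)/2 + O(x^5).
The coefficient of x^4 is √(3)/48.

Final answer: √(3)/48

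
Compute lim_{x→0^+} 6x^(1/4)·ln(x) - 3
The product is a 0·∞ indeterminate form at x → 0⁺.
Rewrite the product as 6·ln(x) / x^(-1/4) and apply L'Hôpital, or use the standard hierarchy x^(-1/4) ≫ |ln x| as x → 0⁺.
The indeterminate product → 0, so the limit = -3.

Final answer: -3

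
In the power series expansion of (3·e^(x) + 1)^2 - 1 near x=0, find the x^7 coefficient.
Expand to order 7: (3·e^(x) + 1)^2 - 1 = 193·x^7/840 + 97·x^6/120 + 49·x^5/20 + 25·x^4/4 + 13·x^3 + 21·x^2 + 24·x + 15 + O(x^8).
The coefficient of x^7 is 193/840.

Final answer: 193/840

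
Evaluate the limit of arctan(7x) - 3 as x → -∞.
Evaluate the dominant behaviour as x → -∞; each term tends to a finite value or vanishes.
Limit = -3 - π/2.

Final answer: -3 - π/2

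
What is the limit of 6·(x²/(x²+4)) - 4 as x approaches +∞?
Evaluate the dominant behaviour as x → +∞; each term tends to a finite value or vanishes.
Limit = 2.

Final answer: 2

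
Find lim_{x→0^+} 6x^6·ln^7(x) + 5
The product is a 0·∞ indeterminate form at x → 0⁺.
Rewrite the product as 6·ln^7(x) / x^(-6) and apply L'Hôpital, or use the standard hierarchy x^(-6) ≫ |ln x|^7 as x → 0⁺.
The indeterminate product → 0, so the limit = 5.

Final answer: 5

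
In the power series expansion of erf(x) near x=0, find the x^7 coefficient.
Expand to order 7: erf(x) = -x^7/(21·√(π)) + x^5/(5·√(π)) - 2·x^3/(3·√(π)) + 2·x/√(π) + O(x^8).
The coefficient of x^7 is -1/(21·√(π)).

Final answer: -1/(21·√(π))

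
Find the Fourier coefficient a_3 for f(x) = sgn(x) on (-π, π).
a_3 = (1/π) ∫_{-π}^{π} f(x)·cos(3x) dx.
Evaluate the integral (use parity and integration by parts as needed): a_3 = 0.

Final answer: 0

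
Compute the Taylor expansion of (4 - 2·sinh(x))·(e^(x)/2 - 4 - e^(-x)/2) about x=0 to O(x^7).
-4·x^6/45 + x^5/10 - 2·x^4/3 + 2·x^3 - 2·x^2 + 12·x - 16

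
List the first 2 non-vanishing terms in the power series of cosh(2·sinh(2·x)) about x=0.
8·x^2 + 1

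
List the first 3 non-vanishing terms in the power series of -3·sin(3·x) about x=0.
-243·x^5/40 + 27·x^3/2 - 9·x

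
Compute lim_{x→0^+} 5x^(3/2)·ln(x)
This is a 0·∞ indeterminate form at x → 0⁺.
Rewrite the product as 5·ln(x) / x^(-3/2) and apply L'Hôpital, or use the standard hierarchy x^(-3/2) ≫ |ln x| as x → 0⁺.
The indeterminate product → 0, so the limit = 0.

Final answer: 0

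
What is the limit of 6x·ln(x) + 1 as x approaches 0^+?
The product is a 0·∞ indeterminate form at x → 0⁺.
Rewrite the product as 6·ln(x) / x^(-1) and apply L'Hôpital, or use the standard hierarchy x^(-1) ≫ |ln x| as x → 0⁺.
The indeterminate product → 0, so the limit = 1.

Final answer: 1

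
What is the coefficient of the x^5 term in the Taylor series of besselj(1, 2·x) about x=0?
Expand to order 5: besselj(1, 2·x) = x^5/12 - x^3/2 + x + O(x^6).
The coefficient of x^5 is 1/12.

Final answer: 1/12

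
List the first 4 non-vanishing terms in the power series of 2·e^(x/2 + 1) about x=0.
e·x^3/24 + e·x^2/4 + e·x + 2·e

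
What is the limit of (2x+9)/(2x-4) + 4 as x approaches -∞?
Evaluate the dominant behaviour as x → -∞; each term tends to a finite value or vanishes.
Limit = 5.

Final answer: 5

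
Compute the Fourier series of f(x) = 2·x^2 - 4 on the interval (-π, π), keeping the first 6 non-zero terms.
-8·cos(x) + 2·cos(2·x) - 8·cos(3·x)/9 + cos(4·x)/2 - 8·cos(5·x)/25 - 4 + 2·π^2/3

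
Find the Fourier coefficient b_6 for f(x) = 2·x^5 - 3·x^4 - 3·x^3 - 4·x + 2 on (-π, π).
b_6 = (1/π) ∫_{-π}^{π} f(x)·sin(6x) dx.
Evaluate the integral (use parity and integration by parts as needed): b_6 = -2·π^4/3 + 179/162 + 37·π^2/27.

Final answer: -2·π^4/3 + 179/162 + 37·π^2/27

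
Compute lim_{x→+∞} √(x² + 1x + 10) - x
This is an ∞ − ∞ indeterminate form.
Multiply and divide by the conjugate √(x²+1x + 10) + x; the x² terms cancel, leaving (1x + 10)/(√(x²+1x + 10)+x) → 1/2.
Limit = 1/2.

Final answer: 1/2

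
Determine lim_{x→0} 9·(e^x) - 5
Direct substitution at x = 0 gives 4.

Final answer: 4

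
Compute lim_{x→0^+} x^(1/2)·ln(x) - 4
The product is a 0·∞ indeterminate form at x → 0⁺.
Rewrite the product as ln(x) / x^(-1/2) and apply L'Hôpital, or use the standard hierarchy x^(-1/2) ≫ |ln x| as x → 0⁺.
The indeterminate product → 0, so the limit = -4.

Final answer: -4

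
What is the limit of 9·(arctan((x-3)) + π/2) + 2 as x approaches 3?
Direct substitution at x = 3 gives 2 + 9·π/2.

Final answer: 2 + 9·π/2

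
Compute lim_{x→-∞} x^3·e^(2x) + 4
The product is a 0·∞ indeterminate form at x → -∞.
Rewrite the product as x^3 / e^(-2x) (an ∞/∞ form) and apply L'Hôpital, or use the standard hierarchy e^(2|x|) ≫ |x^3| as x → -∞.
The indeterminate product → 0, so the limit = 4.

Final answer: 4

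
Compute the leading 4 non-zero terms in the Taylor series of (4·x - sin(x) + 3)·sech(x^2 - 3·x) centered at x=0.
-13·x^3/3 - 27·x^2/2 + 3·x + 3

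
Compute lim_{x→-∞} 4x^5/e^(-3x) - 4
The quotient is an ∞/∞ indeterminate form as x → -∞.
Compare growth rates of the dominant terms (exponentials ≫ polynomials ≫ logarithms), or apply L'Hôpital's rule; the quotient → 0.
Adding the constant: 0 - 4 = -4. Limit = -4.

Final answer: -4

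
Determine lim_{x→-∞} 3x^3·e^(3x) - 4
The product is a 0·∞ indeterminate form at x → -∞.
Rewrite the product as 3x^3 / e^(-3x) (an ∞/∞ form) and apply L'Hôpital, or use the standard hierarchy e^(3|x|) ≫ |x^3| as x → -∞.
The indeterminate product → 0, so the limit = -4.

Final answer: -4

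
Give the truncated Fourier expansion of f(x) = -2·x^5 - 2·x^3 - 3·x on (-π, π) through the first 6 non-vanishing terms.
(-462 - 4·π^4 + 76·π^2)·sin(x) + (-8·π^2 + 15 + 2·π^4)·sin(2·x) + (-4·π^4/3 - 250/81 + 44·π^2/27)·sin(3·x) + (-π^2/4 + 51/32 + π^4)·sin(4·x) + (-4·π^4/5 - 4·π^2/25 - 726/625)·sin(5·x) + (77/81 + 8·π^2/27 + 2·π^4/3)·sin(6·x)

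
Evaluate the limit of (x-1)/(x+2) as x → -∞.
Evaluate the dominant behaviour as x → -∞; each term tends to a finite value or vanishes.
Limit = 1.

Final answer: 1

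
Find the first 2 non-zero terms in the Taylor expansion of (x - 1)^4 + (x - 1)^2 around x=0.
2 - 6·x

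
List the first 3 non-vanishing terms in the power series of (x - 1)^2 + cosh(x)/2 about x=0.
5·x^2/4 - 2·x + 3/2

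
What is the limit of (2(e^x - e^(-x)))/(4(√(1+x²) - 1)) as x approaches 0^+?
Both numerator and denominator → 0 as x → 0^+; this is a 0/0 indeterminate form.
Expand each to leading order near x = 0: numerator ~ 4·x, denominator ~ 2·x^2.
The limit of the ratio is ∞.

Final answer: ∞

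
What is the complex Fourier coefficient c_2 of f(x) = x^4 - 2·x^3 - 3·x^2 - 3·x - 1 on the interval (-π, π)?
Compute the real Fourier coefficients first: a_2 = -6 + 2·π^2, b_2 = 2·π^2.
Then c_2 = (a_2 − i·b_2)/2 = -3 + π^2 - i·π^2.

Final answer: -3 + π^2 - i·π^2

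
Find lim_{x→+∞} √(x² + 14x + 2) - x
This is an ∞ − ∞ indeterminate form.
Multiply and divide by the conjugate √(x²+14x + 2) + x; the x² terms cancel, leaving (14x + 2)/(√(x²+14x + 2)+x) → 14/2 = 7.
Limit = 7.

Final answer: 7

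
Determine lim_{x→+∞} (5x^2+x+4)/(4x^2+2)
This is an ∞/∞ indeterminate form as x → +∞.
Divide numerator and denominator by x^2 and let the lower-order terms vanish; the leading terms give 5/4.
Limit = 5/4.

Final answer: 5/4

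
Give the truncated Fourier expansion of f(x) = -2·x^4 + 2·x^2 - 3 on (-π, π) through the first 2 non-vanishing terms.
(-104 + 16·π^2)·cos(x) - 2·π^4/5 - 3 + 2·π^2/3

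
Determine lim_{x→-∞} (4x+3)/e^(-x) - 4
The quotient is an ∞/∞ indeterminate form as x → -∞.
Compare growth rates of the dominant terms (exponentials ≫ polynomials ≫ logarithms), or apply L'Hôpital's rule; the quotient → 0.
Adding the constant: 0 - 4 = -4. Limit = -4.

Final answer: -4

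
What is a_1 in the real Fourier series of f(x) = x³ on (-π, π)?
a_1 = (1/π) ∫_{-π}^{π} f(x)·cos(1x) dx.
Evaluate the integral (use parity and integration by parts as needed): a_1 = 0.

Final answer: 0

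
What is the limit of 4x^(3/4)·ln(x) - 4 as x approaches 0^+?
The product is a 0·∞ indeterminate form at x → 0⁺.
Rewrite the product as 4·ln(x) / x^(-3/4) and apply L'Hôpital, or use the standard hierarchy x^(-3/4) ≫ |ln x| as x → 0⁺.
The indeterminate product → 0, so the limit = -4.

Final answer: -4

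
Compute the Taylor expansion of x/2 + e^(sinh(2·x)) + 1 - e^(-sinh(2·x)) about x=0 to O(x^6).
32·x^5/5 + 16·x^3/3 + 9·x/2 + 1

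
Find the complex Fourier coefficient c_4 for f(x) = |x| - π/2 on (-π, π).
Compute the real Fourier coefficients first: a_4 = 0, b_4 = 0.
Then c_4 = (a_4 − i·b_4)/2 = 0.

Final answer: 0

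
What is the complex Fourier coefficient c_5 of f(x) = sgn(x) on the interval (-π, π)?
Compute the real Fourier coefficients first: a_5 = 0, b_5 = 4/(5·π).
Then c_5 = (a_5 − i·b_5)/2 = -2·i/(5·π).

Final answer: -2·i/(5·π)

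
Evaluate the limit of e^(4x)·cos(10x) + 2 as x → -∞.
Evaluate the dominant behaviour as x → -∞; each term tends to a finite value or vanishes.
Limit = 2.

Final answer: 2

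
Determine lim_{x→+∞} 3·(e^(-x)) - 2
Evaluate the dominant behaviour as x → +∞; each term tends to a finite value or vanishes.
Limit = -2.

Final answer: -2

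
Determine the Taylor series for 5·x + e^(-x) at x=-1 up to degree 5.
-5 + e + (5 - e)·(x + 1) + e·(x + 1)^2/2 - e·(x + 1)^3/6 + e·(x + 1)^4/24 - e·(x + 1)^5/120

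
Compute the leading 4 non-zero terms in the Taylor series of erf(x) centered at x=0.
-x^7/(21·√(π)) + x^5/(5·√(π)) - 2·x^3/(3·√(π)) + 2·x/√(π)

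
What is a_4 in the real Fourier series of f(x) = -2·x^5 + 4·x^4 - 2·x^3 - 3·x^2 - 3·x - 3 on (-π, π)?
a_4 = (1/π) ∫_{-π}^{π} f(x)·cos(4x) dx.
Evaluate the integral (use parity and integration by parts as needed): a_4 = -3/2 + 2·π^2.

Final answer: -3/2 + 2·π^2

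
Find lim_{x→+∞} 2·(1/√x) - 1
Evaluate the dominant behaviour as x → +∞; each term tends to a finite value or vanishes.
Limit = -1.

Final answer: -1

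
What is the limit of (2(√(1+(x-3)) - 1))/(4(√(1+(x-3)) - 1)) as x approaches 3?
Both numerator and denominator → 0 as x → 3; this is a 0/0 indeterminate form.
Expand each to leading order near x = 3: numerator ~ (x - 3), denominator ~ 2·(x - 3).
The limit of the ratio is 1/2.

Final answer: 1/2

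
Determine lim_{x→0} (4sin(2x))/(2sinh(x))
Both numerator and denominator → 0 as x → 0; this is a 0/0 indeterminate form.
Expand each to leading order near x = 0: numerator ~ 8·x, denominator ~ 2·x.
The limit of the ratio is 4.

Final answer: 4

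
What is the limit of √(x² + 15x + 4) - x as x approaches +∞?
This is an ∞ − ∞ indeterminate form.
Multiply and divide by the conjugate √(x²+15x + 4) + x; the x² terms cancel, leaving (15x + 4)/(√(x²+15x + 4)+x) → 15/2.
Limit = 15/2.

Final answer: 15/2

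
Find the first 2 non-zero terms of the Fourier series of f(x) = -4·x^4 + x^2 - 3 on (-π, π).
(-196 + 32·π^2)·cos(x) - 4·π^4/5 - 3 + π^2/3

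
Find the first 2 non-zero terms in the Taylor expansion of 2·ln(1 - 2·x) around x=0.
-4·x^2 - 4·x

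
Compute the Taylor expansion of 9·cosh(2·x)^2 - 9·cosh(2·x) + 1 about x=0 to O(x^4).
18·x^2 + 1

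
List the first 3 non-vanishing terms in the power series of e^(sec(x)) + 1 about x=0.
e·x^4/3 + e·x^2/2 + 1 + e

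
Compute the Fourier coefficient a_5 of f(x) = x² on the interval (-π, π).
a_5 = (1/π) ∫_{-π}^{π} f(x)·cos(5x) dx.
Evaluate the integral (use parity and integration by parts as needed): a_5 = -4/25.

Final answer: -4/25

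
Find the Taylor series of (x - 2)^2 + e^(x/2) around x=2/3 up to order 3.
e^(1/3) + 16/9 + (-8/3 + e^(1/3)/2)·(x - 2/3) + (e^(1/3)/8 + 1)·(x - 2/3)^2 + e^(1/3)·(x - 2/3)^3/48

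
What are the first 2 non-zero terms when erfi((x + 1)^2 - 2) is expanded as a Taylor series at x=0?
4·e·x/√(π) - erfi(1)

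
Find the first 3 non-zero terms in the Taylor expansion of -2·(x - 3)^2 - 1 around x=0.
-2·x^2 + 12·x - 19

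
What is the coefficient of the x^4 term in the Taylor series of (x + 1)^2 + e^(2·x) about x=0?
Expand to order 4: (x + 1)^2 + e^(2·x) = 2·x^4/3 + 4·x^3/3 + 3·x^2 + 4·x + 2 + O(x^5).
The coefficient of x^4 is 2/3.

Final answer: 2/3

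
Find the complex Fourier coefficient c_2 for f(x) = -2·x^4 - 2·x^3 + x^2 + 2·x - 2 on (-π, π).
Compute the real Fourier coefficients first: a_2 = 7 - 4·π^2, b_2 = -5 + 2·π^2.
Then c_2 = (a_2 − i·b_2)/2 = -2·π^2 + 7/2 - i·π^2 + 5·i/2.

Final answer: -2·π^2 + 7/2 - i·π^2 + 5·i/2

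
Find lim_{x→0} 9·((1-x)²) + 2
Direct substitution at x = 0 gives 11.

Final answer: 11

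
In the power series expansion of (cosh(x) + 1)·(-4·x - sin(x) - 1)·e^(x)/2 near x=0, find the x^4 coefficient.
Expand to order 4: (cosh(x) + 1)·(-4·x - sin(x) - 1)·e^(x)/2 = -101·x^4/48 - 4·x^3 - 23·x^2/4 - 6·x - 1 + O(x^5).
The coefficient of x^4 is -101/48.

Final answer: -101/48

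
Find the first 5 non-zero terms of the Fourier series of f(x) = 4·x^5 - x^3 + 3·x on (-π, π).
(-162·π^2 + 8·π^4 + 978)·sin(x) + (-4·π^4 - 69/2 + 21·π^2)·sin(2·x) + (-178·π^2/27 + 518/81 + 8·π^4/3)·sin(3·x) + (-2·π^4 - 21/8 + 3·π^2)·sin(4·x) + (-42·π^2/25 + 1002/625 + 8·π^4/5)·sin(5·x)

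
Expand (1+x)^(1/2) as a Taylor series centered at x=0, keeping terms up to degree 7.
33·x^7/2048 - 21·x^6/1024 + 7·x^5/256 - 5·x^4/128 + x^3/16 - x^2/8 + x/2 + 1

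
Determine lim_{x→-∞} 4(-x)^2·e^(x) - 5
The product is a 0·∞ indeterminate form at x → -∞.
Rewrite the product as 4(-x)^2 / e^(-x) (an ∞/∞ form) and apply L'Hôpital, or use the standard hierarchy e^(|x|) ≫ |(-x)^2| as x → -∞.
The indeterminate product → 0, so the limit = -5.

Final answer: -5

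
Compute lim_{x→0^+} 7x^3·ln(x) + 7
The product is a 0·∞ indeterminate form at x → 0⁺.
Rewrite the product as 7·ln(x) / x^(-3) and apply L'Hôpital, or use the standard hierarchy x^(-3) ≫ |ln x| as x → 0⁺.
The indeterminate product → 0, so the limit = 7.

Final answer: 7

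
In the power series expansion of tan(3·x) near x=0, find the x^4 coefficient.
Expand to order 4: tan(3·x) = 9·x^3 + 3·x + O(x^5).
The coefficient of x^4 is 0.

Final answer: 0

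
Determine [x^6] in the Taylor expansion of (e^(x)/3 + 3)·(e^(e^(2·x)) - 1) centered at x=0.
Expand to order 6: (e^(x)/3 + 3)·(e^(e^(2·x)) - 1) = x^6·(-1/2160 + 144437·e/2160) + x^5·(-1/360 + 18331·e/360) + x^4·(-1/72 + 2617·e/72) + x^3·(-1/18 + 431·e/18) + x^2·(-1/6 + 85·e/6) + x·(-1/3 + 7·e) - 10/3 + 10·e/3 + O(x^7).
The coefficient of x^6 is -1/2160 + 144437·e/2160.

Final answer: -1/2160 + 144437·e/2160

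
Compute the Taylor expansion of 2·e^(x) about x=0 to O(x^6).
x^5/60 + x^4/12 + x^3/3 + x^2 + 2·x + 2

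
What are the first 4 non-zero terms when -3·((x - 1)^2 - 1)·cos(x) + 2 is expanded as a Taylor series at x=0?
-3·x^3 - 3·x^2 + 6·x + 2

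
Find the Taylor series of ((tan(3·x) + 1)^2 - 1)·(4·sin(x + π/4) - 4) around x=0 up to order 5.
x^5·(-1296/5 + 2171·√(2)/10) + x^4·(-216 + 133·√(2)) + x^3·(-72 + 48·√(2)) + x^2·(-36 + 30·√(2)) + x·(-24 + 12·√(2))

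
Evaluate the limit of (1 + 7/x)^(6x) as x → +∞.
As x → +∞: write (1 + 7/x)^(6x) = ((1 + 7/x)^x)^6 → (e^7)^6 = e^42.
Limit = e^(42).

Final answer: e^(42)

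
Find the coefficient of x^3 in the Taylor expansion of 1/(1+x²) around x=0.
Expand to order 3: 1/(1+x²) = 1 - x^2 + O(x^4).
The coefficient of x^3 is 0.

Final answer: 0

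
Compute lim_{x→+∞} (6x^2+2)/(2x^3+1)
This is an ∞/∞ indeterminate form as x → +∞.
Divide numerator and denominator by x^3 and let the lower-order terms vanish; the numerator's degree 2 is below the denominator's degree 3, so the quotient → 0.
Limit = 0.

Final answer: 0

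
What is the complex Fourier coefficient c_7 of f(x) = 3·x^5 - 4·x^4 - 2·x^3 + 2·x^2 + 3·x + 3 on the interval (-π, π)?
Compute the real Fourier coefficients first: a_7 = -584/2401 + 32·π^2/49, b_7 = -316·π^2/343 + 16302/16807 + 6·π^4/7.
Then c_7 = (a_7 − i·b_7)/2 = -292/2401 + 16·π^2/49 - 3·i·π^4/7 - 8151·i/16807 + 158·i·π^2/343.

Final answer: -292/2401 + 16·π^2/49 - 3·i·π^4/7 - 8151·i/16807 + 158·i·π^2/343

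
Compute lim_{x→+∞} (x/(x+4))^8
As x → +∞: x/(x+4) = 1/(1 + 4/x) → 1, and the 8th power of a limit-1 base also → 1.
Limit = 1.

Final answer: 1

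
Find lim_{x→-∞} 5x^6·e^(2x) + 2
The product is a 0·∞ indeterminate form at x → -∞.
Rewrite the product as 5x^6 / e^(-2x) (an ∞/∞ form) and apply L'Hôpital, or use the standard hierarchy e^(2|x|) ≫ |x^6| as x → -∞.
The indeterminate product → 0, so the limit = 2.

Final answer: 2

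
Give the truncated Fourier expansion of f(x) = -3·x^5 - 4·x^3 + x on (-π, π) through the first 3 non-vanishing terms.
(-670 - 6·π^4 + 112·π^2)·sin(x) + (-11·π^2 + 31/2 + 3·π^4)·sin(2·x) + (-2·π^4 - 14/27 + 16·π^2/9)·sin(3·x)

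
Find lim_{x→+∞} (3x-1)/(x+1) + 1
Evaluate the dominant behaviour as x → +∞; each term tends to a finite value or vanishes.
Limit = 4.

Final answer: 4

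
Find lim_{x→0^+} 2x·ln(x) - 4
The product is a 0·∞ indeterminate form at x → 0⁺.
Rewrite the product as 2·ln(x) / x^(-1) and apply L'Hôpital, or use the standard hierarchy x^(-1) ≫ |ln x| as x → 0⁺.
The indeterminate product → 0, so the limit = -4.

Final answer: -4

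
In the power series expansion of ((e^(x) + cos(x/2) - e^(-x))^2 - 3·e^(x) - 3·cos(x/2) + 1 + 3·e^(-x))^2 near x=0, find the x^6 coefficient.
34001/2880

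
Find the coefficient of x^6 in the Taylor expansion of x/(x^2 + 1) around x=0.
Expand to order 6: x/(x^2 + 1) = x^5 - x^3 + x + O(x^7).
The coefficient of x^6 is 0.

Final answer: 0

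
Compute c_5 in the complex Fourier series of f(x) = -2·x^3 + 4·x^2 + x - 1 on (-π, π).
Compute the real Fourier coefficients first: a_5 = -16/25, b_5 = 74/125 - 4·π^2/5.
Then c_5 = (a_5 − i·b_5)/2 = -8/25 - 37·i/125 + 2·i·π^2/5.

Final answer: -8/25 - 37·i/125 + 2·i·π^2/5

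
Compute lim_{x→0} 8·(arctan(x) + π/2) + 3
Direct substitution at x = 0 gives 3 + 4·π.

Final answer: 3 + 4·π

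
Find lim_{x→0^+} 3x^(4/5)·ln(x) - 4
The product is a 0·∞ indeterminate form at x → 0⁺.
Rewrite the product as 3·ln(x) / x^(-4/5) and apply L'Hôpital, or use the standard hierarchy x^(-4/5) ≫ |ln x| as x → 0⁺.
The indeterminate product → 0, so the limit = -4.

Final answer: -4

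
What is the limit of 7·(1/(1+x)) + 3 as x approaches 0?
Direct substitution at x = 0 gives 10.

Final answer: 10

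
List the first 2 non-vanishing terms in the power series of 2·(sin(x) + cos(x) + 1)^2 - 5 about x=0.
8·x + 3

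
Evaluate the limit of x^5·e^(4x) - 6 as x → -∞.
The product is a 0·∞ indeterminate form at x → -∞.
Rewrite the product as x^5 / e^(-4x) (an ∞/∞ form) and apply L'Hôpital, or use the standard hierarchy e^(4|x|) ≫ |x^5| as x → -∞.
The indeterminate product → 0, so the limit = -6.

Final answer: -6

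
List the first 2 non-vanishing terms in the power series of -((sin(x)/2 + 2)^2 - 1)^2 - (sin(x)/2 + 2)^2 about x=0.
-14·x - 13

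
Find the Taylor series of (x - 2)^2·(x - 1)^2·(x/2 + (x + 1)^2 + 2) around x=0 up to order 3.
5·x^3/2 + 13·x^2 - 26·x + 12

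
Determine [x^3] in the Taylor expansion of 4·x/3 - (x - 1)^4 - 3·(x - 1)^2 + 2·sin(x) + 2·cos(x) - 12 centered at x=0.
Expand to order 3: 4·x/3 - (x - 1)^4 - 3·(x - 1)^2 + 2·sin(x) + 2·cos(x) - 12 = 11·x^3/3 - 10·x^2 + 40·x/3 - 14 + O(x^4).
The coefficient of x^3 is 11/3.

Final answer: 11/3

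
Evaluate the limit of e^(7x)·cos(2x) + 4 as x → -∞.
Evaluate the dominant behaviour as x → -∞; each term tends to a finite value or vanishes.
Limit = 4.

Final answer: 4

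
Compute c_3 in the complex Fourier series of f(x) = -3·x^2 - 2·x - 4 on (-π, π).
Compute the real Fourier coefficients first: a_3 = 4/3, b_3 = -4/3.
Then c_3 = (a_3 − i·b_3)/2 = 2/3 + 2·i/3.

Final answer: 2/3 + 2·i/3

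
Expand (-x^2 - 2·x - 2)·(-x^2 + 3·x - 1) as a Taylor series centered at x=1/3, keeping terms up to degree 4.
25/81 - 167·(x - 1/3)/27 - 10·(x - 1/3)^2/3 + (x - 1/3)^3/3 + (x - 1/3)^4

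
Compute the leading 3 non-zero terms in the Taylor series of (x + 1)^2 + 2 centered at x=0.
x^2 + 2·x + 3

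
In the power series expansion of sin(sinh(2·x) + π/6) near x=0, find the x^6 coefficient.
Expand to order 6: sin(sinh(2·x) + π/6) = 2·x^6/15 - 16·√(3)·x^5/15 - x^4 - x^2 + √(3)·x + 1/2 + O(x^7).
The coefficient of x^6 is 2/15.

Final answer: 2/15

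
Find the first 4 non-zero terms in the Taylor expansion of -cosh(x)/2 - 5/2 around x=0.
-x^6/1440 - x^4/48 - x^2/4 - 3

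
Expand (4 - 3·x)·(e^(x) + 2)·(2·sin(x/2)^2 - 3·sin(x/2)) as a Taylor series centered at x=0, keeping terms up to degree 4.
-x^4/16 - x^3/4 + 27·x^2/2 - 18·x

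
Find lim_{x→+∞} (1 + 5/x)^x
As x → +∞: this is the defining limit (1 + 5/x)^x → e^5.
Limit = e^(5).

Final answer: e^(5)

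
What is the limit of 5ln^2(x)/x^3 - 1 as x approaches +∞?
The quotient is an ∞/∞ indeterminate form as x → +∞.
The polynomial denominator x^3 dominates the logarithmic numerator (any positive power of x ≫ ln^2(x) as x → ∞), so the quotient → 0.
Adding the constant: 0 - 1 = -1. Limit = -1.

Final answer: -1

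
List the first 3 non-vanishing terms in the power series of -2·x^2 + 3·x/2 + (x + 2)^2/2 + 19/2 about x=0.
-3·x^2/2 + 7·x/2 + 23/2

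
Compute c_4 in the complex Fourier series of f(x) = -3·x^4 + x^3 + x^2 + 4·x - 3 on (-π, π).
Compute the real Fourier coefficients first: a_4 = 13/16 - 3·π^2/2, b_4 = -π^2/2 - 29/16.
Then c_4 = (a_4 − i·b_4)/2 = -3·π^2/4 + 13/32 + 29·i/32 + i·π^2/4.

Final answer: -3·π^2/4 + 13/32 + 29·i/32 + i·π^2/4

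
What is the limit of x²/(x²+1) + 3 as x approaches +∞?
Evaluate the dominant behaviour as x → +∞; each term tends to a finite value or vanishes.
Limit = 4.

Final answer: 4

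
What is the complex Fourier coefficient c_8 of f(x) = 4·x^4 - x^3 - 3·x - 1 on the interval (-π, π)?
Compute the real Fourier coefficients first: a_8 = -3/64 + π^2/2, b_8 = 93/128 + π^2/4.
Then c_8 = (a_8 − i·b_8)/2 = -3/128 + π^2/4 - i·π^2/8 - 93·i/256.

Final answer: -3/128 + π^2/4 - i·π^2/8 - 93·i/256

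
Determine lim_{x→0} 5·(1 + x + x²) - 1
Direct substitution at x = 0 gives 4.

Final answer: 4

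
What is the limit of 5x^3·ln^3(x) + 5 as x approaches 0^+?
The product is a 0·∞ indeterminate form at x → 0⁺.
Rewrite the product as 5·ln^3(x) / x^(-3) and apply L'Hôpital, or use the standard hierarchy x^(-3) ≫ |ln x|^3 as x → 0⁺.
The indeterminate product → 0, so the limit = 5.

Final answer: 5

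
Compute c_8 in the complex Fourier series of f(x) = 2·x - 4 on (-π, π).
Compute the real Fourier coefficients first: a_8 = 0, b_8 = -1/2.
Then c_8 = (a_8 − i·b_8)/2 = i/4.

Final answer: i/4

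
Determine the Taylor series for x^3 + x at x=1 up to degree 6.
2 + 4·(x - 1) + 3·(x - 1)^2 + (x - 1)^3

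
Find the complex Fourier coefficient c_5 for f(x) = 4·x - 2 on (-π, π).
Compute the real Fourier coefficients first: a_5 = 0, b_5 = 8/5.
Then c_5 = (a_5 − i·b_5)/2 = -4·i/5.

Final answer: -4·i/5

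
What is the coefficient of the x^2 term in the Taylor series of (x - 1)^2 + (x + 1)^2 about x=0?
Expand to order 2: (x - 1)^2 + (x + 1)^2 = 2·x^2 + 2 + O(x^3).
The coefficient of x^2 is 2.

Final answer: 2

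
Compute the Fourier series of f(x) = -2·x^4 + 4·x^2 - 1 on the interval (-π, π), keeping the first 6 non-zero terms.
(-112 + 16·π^2)·cos(x) + (10 - 4·π^2)·cos(2·x) + (-80/27 + 16·π^2/9)·cos(3·x) + (11/8 - π^2)·cos(4·x) + (-496/625 + 16·π^2/25)·cos(5·x) - 2·π^4/5 - 1 + 4·π^2/3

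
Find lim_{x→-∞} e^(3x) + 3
Evaluate the dominant behaviour as x → -∞; each term tends to a finite value or vanishes.
Limit = 3.

Final answer: 3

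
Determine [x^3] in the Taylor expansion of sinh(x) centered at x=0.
Expand to order 3: sinh(x) = x^3/6 + x + O(x^4).
The coefficient of x^3 is 1/6.

Final answer: 1/6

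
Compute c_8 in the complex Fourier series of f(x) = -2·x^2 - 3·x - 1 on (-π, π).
Compute the real Fourier coefficients first: a_8 = -1/8, b_8 = 3/4.
Then c_8 = (a_8 − i·b_8)/2 = -1/16 - 3·i/8.

Final answer: -1/16 - 3·i/8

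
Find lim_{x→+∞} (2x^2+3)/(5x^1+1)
This is an ∞/∞ indeterminate form as x → +∞.
Divide numerator and denominator by x^2 and let the lower-order terms vanish; the numerator's degree 2 exceeds the denominator's degree 1, so the quotient diverges.
Limit = ∞.

Final answer: ∞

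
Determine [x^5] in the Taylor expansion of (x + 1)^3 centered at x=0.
Expand to order 5: (x + 1)^3 = x^3 + 3·x^2 + 3·x + 1 + O(x^6).
The coefficient of x^5 is 0.

Final answer: 0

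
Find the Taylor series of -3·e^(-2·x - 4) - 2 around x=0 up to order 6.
-4·x^6·e^(-4)/15 + 4·x^5·e^(-4)/5 - 2·x^4·e^(-4) + 4·x^3·e^(-4) - 6·x^2·e^(-4) + 6·x·e^(-4) - 2 - 3·e^(-4)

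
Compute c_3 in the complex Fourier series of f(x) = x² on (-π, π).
Compute the real Fourier coefficients first: a_3 = -4/9, b_3 = 0.
Then c_3 = (a_3 − i·b_3)/2 = -2/9.

Final answer: -2/9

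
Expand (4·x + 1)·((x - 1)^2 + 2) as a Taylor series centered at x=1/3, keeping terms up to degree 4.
154/27 + 20·(x - 1/3)/3 - 3·(x - 1/3)^2 + 4·(x - 1/3)^3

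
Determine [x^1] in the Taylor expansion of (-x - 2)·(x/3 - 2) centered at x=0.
Expand to order 1: (-x - 2)·(x/3 - 2) = 4·x/3 + 4 + O(x^2).
The coefficient of x^1 is 4/3.

Final answer: 4/3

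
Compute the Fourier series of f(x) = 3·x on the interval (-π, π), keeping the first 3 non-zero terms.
6·sin(x) - 3·sin(2·x) + 2·sin(3·x)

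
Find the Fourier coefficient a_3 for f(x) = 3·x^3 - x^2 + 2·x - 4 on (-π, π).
a_3 = (1/π) ∫_{-π}^{π} f(x)·cos(3x) dx.
Evaluate the integral (use parity and integration by parts as needed): a_3 = 4/9.

Final answer: 4/9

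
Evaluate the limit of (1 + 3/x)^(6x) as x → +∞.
As x → +∞: write (1 + 3/x)^(6x) = ((1 + 3/x)^x)^6 → (e^3)^6 = e^18.
Limit = e^(18).

Final answer: e^(18)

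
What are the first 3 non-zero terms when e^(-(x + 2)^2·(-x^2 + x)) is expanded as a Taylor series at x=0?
8·x^2 - 4·x + 1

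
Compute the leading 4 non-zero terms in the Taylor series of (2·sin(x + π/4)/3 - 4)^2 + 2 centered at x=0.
x^3·(-4 + √(2)/3)^2·(-2/(9·(-4 + √(2)/3)^2) - √(2)/(9·(-4 + √(2)/3))) + x^2·(-4 + √(2)/3)^2·(2/(9·(-4 + √(2)/3)^2) - √(2)/(3·(-4 + √(2)/3))) + 2·√(2)·x·(-4 + √(2)/3)/3 + 2 + (-4 + √(2)/3)^2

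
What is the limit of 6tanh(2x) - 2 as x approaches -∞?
Evaluate the dominant behaviour as x → -∞; each term tends to a finite value or vanishes.
Limit = -8.

Final answer: -8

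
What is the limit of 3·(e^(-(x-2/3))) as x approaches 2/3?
Direct substitution at x = 2/3 gives 3.

Final answer: 3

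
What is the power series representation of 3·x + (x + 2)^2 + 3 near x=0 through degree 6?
x^2 + 7·x + 7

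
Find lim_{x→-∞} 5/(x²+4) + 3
Evaluate the dominant behaviour as x → -∞; each term tends to a finite value or vanishes.
Limit = 3.

Final answer: 3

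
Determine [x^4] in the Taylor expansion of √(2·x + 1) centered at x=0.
Expand to order 4: √(2·x + 1) = -5·x^4/8 + x^3/2 - x^2/2 + x + 1 + O(x^5).
The coefficient of x^4 is -5/8.

Final answer: -5/8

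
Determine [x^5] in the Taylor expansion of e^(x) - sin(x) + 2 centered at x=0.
Expand to order 5: e^(x) - sin(x) + 2 = x^4/24 + x^3/3 + x^2/2 + 3 + O(x^6).
The coefficient of x^5 is 0.

Final answer: 0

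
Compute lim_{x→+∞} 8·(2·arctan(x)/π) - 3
Evaluate the dominant behaviour as x → +∞; each term tends to a finite value or vanishes.
Limit = 5.

Final answer: 5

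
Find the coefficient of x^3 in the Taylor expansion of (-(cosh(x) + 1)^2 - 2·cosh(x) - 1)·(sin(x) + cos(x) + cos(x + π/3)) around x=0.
Expand to order 3: (-(cosh(x) + 1)^2 - 2·cosh(x) - 1)·(sin(x) + cos(x) + cos(x + π/3)) = x^3·(-11/6 + 11·√(3)/12) + 3·x^2/4 + x·(-7 + 7·√(3)/2) - 21/2 + O(x^4).
The coefficient of x^3 is -11/6 + 11·√(3)/12.

Final answer: -11/6 + 11·√(3)/12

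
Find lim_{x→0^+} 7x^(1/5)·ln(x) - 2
The product is a 0·∞ indeterminate form at x → 0⁺.
Rewrite the product as 7·ln(x) / x^(-1/5) and apply L'Hôpital, or use the standard hierarchy x^(-1/5) ≫ |ln x| as x → 0⁺.
The indeterminate product → 0, so the limit = -2.

Final answer: -2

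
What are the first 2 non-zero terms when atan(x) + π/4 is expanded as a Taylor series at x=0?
x + π/4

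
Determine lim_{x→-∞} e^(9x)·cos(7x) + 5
Evaluate the dominant behaviour as x → -∞; each term tends to a finite value or vanishes.
Limit = 5.

Final answer: 5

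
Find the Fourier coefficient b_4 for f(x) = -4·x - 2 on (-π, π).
b_4 = (1/π) ∫_{-π}^{π} f(x)·sin(4x) dx.
Evaluate the integral (use parity and integration by parts as needed): b_4 = 2.

Final answer: 2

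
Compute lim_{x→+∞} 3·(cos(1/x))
Evaluate the dominant behaviour as x → +∞; each term tends to a finite value or vanishes.
Limit = 3.

Final answer: 3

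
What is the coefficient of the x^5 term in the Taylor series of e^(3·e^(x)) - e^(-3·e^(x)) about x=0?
Expand to order 5: e^(3·e^(x)) - e^(-3·e^(x)) = x^5·(-e^(-3)/5 + 311·e^(3)/20) + x^4·(7·e^(-3)/8 + 103·e^(3)/8) + x^3·(e^(-3)/2 + 19·e^(3)/2) + x^2·(-3·e^(-3) + 6·e^(3)) + x·(3·e^(-3) + 3·e^(3)) - e^(-3) + e^(3) + O(x^6).
The coefficient of x^5 is -e^(-3)/5 + 311·e^(3)/20.

Final answer: -e^(-3)/5 + 311·e^(3)/20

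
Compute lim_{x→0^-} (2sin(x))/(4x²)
Both numerator and denominator → 0 as x → 0^-; this is a 0/0 indeterminate form.
Expand each to leading order near x = 0: numerator ~ 2·x, denominator ~ 4·x^2.
The limit of the ratio is -∞.

Final answer: -∞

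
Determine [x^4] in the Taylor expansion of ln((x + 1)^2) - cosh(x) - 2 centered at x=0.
Expand to order 4: ln((x + 1)^2) - cosh(x) - 2 = -13·x^4/24 + 2·x^3/3 - 3·x^2/2 + 2·x - 3 + O(x^5).
The coefficient of x^4 is -13/24.

Final answer: -13/24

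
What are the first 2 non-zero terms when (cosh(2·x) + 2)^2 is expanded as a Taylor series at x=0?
12·x^2 + 9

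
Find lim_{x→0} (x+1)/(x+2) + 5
Direct substitution at x = 0 gives 11/2.

Final answer: 11/2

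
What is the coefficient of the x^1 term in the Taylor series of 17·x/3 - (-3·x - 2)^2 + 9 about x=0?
Expand to order 1: 17·x/3 - (-3·x - 2)^2 + 9 = 5 - 19·x/3 + O(x^2).
The coefficient of x^1 is -19/3.

Final answer: -19/3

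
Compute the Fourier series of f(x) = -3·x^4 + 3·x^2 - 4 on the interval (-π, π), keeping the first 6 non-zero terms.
(-156 + 24·π^2)·cos(x) + (12 - 6·π^2)·cos(2·x) + (-28/9 + 8·π^2/3)·cos(3·x) + (21/16 - 3·π^2/2)·cos(4·x) + (-444/625 + 24·π^2/25)·cos(5·x) - 3·π^4/5 - 4 + π^2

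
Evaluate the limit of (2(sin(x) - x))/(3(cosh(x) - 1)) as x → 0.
Both numerator and denominator → 0 as x → 0; this is a 0/0 indeterminate form.
Expand each to leading order near x = 0: numerator ~ -x^3/3, denominator ~ 3·x^2/2.
The limit of the ratio is 0.

Final answer: 0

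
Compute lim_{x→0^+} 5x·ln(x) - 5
The product is a 0·∞ indeterminate form at x → 0⁺.
Rewrite the product as 5·ln(x) / x^(-1) and apply L'Hôpital, or use the standard hierarchy x^(-1) ≫ |ln x| as x → 0⁺.
The indeterminate product → 0, so the limit = -5.

Final answer: -5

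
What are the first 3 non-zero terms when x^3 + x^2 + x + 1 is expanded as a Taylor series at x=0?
x^2 + x + 1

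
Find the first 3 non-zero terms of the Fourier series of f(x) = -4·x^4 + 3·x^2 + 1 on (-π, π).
(-204 + 32·π^2)·cos(x) + (15 - 8·π^2)·cos(2·x) - 4·π^4/5 + 1 + π^2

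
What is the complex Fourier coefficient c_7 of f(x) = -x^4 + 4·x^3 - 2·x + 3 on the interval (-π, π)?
Compute the real Fourier coefficients first: a_7 = -48/2401 + 8·π^2/49, b_7 = -244/343 + 8·π^2/7.
Then c_7 = (a_7 − i·b_7)/2 = -24/2401 + 4·π^2/49 - 4·i·π^2/7 + 122·i/343.

Final answer: -24/2401 + 4·π^2/49 - 4·i·π^2/7 + 122·i/343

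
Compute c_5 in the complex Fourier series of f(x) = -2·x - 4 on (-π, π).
Compute the real Fourier coefficients first: a_5 = 0, b_5 = -4/5.
Then c_5 = (a_5 − i·b_5)/2 = 2·i/5.

Final answer: 2·i/5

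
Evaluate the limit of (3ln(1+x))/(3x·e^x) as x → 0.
Both numerator and denominator → 0 as x → 0; this is a 0/0 indeterminate form.
Expand each to leading order near x = 0: numerator ~ 3·x, denominator ~ 3·x.
The limit of the ratio is 1.

Final answer: 1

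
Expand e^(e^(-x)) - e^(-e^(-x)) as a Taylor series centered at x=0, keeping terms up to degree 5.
x^5·(-13·e/30 - e^(-1)/60) + x^4·(-e^(-1)/24 + 5·e/8) + x^3·(-5·e/6 + e^(-1)/6) + e·x^2 + x·(-e - e^(-1)) - e^(-1) + e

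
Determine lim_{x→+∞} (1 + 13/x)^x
As x → +∞: this is the defining limit (1 + 13/x)^x → e^13.
Limit = e^(13).

Final answer: e^(13)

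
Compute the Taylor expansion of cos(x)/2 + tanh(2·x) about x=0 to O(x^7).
-x^6/1440 + 64·x^5/15 + x^4/48 - 8·x^3/3 - x^2/4 + 2·x + 1/2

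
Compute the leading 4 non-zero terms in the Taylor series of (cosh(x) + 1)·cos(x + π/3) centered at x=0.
-√(3)·x^3/12 - x^2/4 - √(3)·x + 1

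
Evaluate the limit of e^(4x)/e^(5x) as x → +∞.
This is an ∞/∞ indeterminate form as x → +∞.
Rewrite e^(4x)/e^(5x) = e^((4−5)x) = e^(-x); the exponent coefficient is -1 < 0 so e^(-x) → 0.
Limit = 0.

Final answer: 0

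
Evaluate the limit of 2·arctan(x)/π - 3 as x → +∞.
Evaluate the dominant behaviour as x → +∞; each term tends to a finite value or vanishes.
Limit = -2.

Final answer: -2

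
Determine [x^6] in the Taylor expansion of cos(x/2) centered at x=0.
Expand to order 6: cos(x/2) = -x^6/46080 + x^4/384 - x^2/8 + 1 + O(x^7).
The coefficient of x^6 is -1/46080.

Final answer: -1/46080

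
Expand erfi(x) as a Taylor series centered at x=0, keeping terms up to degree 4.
2·x^3/(3·√(π)) + 2·x/√(π)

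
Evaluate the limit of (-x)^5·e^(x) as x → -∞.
This is a 0·∞ indeterminate form at x → -∞.
Rewrite the product as (-x)^5 / e^(-x) (an ∞/∞ form) and apply L'Hôpital, or use the standard hierarchy e^(|x|) ≫ |(-x)^5| as x → -∞.
The indeterminate product → 0, so the limit = 0.

Final answer: 0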